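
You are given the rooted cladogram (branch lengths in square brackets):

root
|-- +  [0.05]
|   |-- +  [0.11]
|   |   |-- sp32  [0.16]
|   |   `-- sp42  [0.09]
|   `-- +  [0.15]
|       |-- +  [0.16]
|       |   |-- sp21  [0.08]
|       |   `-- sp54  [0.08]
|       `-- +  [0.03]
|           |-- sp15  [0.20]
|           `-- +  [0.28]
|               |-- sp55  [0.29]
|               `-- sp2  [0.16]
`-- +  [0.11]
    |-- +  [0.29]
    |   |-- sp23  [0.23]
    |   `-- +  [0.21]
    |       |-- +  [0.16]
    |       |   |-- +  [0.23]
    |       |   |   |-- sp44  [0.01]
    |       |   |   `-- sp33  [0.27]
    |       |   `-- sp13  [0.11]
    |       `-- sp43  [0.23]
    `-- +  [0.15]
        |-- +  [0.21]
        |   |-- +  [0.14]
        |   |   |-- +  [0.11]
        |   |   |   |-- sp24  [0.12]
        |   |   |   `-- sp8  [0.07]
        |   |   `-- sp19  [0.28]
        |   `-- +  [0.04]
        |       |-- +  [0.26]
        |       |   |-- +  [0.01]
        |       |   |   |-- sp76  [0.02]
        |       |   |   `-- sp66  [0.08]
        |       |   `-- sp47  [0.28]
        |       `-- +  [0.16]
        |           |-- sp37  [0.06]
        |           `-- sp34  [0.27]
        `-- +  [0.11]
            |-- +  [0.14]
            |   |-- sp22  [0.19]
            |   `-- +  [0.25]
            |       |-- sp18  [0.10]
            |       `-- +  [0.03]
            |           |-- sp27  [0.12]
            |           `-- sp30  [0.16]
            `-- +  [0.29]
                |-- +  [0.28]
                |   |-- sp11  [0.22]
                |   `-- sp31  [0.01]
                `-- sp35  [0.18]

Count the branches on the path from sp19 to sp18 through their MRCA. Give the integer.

The MRCA of sp19 and sp18 is the node subtending ((((sp24,sp8),sp19),(((sp76,sp66),sp47),(sp37,sp34))),((sp22,(sp18,(sp27,sp30))),((sp11,sp31),sp35))).
From sp19 up to that node: 3 branches. From sp18 up to the same node: 4 branches. Total: 3 + 4 = 7.

7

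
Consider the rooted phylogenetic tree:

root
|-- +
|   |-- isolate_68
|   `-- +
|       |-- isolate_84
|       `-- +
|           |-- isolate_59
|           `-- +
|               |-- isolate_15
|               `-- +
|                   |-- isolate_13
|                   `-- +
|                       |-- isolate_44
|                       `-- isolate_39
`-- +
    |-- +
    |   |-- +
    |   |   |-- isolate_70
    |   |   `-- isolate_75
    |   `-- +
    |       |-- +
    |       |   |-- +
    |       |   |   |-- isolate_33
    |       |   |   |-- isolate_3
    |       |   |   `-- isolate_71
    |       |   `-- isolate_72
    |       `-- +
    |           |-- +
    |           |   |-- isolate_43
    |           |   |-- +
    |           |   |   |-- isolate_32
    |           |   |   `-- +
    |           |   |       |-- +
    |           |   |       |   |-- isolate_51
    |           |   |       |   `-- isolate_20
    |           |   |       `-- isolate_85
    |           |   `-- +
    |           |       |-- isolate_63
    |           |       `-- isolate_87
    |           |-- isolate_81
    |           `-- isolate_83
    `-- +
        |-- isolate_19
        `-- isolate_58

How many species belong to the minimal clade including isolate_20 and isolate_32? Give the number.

4

The MRCA of isolate_20 and isolate_32 is the node subtending (isolate_32,((isolate_51,isolate_20),isolate_85)).
That clade contains 4 terminal taxa: isolate_20, isolate_32, isolate_51, isolate_85.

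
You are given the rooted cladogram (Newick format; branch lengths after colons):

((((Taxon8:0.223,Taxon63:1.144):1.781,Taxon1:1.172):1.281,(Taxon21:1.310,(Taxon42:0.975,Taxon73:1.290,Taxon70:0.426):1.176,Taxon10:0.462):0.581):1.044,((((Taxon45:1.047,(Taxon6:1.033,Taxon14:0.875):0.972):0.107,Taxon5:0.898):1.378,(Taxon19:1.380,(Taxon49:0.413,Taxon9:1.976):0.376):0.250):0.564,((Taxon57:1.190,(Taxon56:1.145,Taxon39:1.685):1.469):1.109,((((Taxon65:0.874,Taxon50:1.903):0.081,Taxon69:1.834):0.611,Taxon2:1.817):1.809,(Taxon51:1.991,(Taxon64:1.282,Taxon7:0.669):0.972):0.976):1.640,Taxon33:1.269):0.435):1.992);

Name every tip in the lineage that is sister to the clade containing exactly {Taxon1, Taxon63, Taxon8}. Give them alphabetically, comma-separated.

Taxon10, Taxon21, Taxon42, Taxon70, Taxon73

The clade containing exactly {Taxon1, Taxon63, Taxon8} attaches to the tree at the node subtending (((Taxon8,Taxon63),Taxon1),(Taxon21,(Taxon42,Taxon73,Taxon70),Taxon10)).
The other lineage descending from that same node — the sister group — is (Taxon21,(Taxon42,Taxon73,Taxon70),Taxon10); its 5 tips in alphabetical order are the answer.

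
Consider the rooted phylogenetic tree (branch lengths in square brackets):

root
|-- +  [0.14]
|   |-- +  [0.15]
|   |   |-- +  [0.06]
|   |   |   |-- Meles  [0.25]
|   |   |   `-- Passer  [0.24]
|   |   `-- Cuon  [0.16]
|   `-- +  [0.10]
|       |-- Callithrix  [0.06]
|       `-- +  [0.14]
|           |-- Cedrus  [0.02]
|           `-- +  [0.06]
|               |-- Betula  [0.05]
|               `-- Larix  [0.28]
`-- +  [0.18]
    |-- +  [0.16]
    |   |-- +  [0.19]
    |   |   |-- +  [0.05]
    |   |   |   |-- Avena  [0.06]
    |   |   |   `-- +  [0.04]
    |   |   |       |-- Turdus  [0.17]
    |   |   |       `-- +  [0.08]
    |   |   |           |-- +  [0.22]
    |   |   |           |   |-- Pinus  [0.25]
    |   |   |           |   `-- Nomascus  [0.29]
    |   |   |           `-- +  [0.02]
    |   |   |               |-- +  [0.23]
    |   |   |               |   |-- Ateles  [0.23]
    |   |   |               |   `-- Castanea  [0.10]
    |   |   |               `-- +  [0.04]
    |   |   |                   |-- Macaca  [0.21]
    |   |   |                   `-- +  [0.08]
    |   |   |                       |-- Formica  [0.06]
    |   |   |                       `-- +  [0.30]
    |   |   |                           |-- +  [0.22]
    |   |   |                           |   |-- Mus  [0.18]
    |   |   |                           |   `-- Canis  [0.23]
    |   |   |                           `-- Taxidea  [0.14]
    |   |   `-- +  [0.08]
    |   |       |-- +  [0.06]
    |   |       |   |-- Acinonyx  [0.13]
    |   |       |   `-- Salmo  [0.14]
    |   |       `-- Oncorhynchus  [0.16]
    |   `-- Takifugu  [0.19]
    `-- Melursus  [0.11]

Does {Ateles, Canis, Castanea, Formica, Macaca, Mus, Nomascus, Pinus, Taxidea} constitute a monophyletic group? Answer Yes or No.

Yes

The most recent common ancestor of these taxa subtends ((Pinus,Nomascus),((Ateles,Castanea),(Macaca,(Formica,((Mus,Canis),Taxidea))))).
That clade has exactly 9 tips — every listed taxon and nothing else — so the group is monophyletic.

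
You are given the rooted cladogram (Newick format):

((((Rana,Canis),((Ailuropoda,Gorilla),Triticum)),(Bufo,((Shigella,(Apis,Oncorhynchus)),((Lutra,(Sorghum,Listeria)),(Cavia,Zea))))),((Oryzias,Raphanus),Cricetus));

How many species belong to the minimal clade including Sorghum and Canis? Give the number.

14

The MRCA of Sorghum and Canis is the node subtending (((Rana,Canis),((Ailuropoda,Gorilla),Triticum)),(Bufo,((Shigella,(Apis,Oncorhynchus)),((Lutra,(Sorghum,Listeria)),(Cavia,Zea))))).
That clade contains 14 terminal taxa: Ailuropoda, Apis, Bufo, Canis, Cavia, Gorilla, Listeria, Lutra, Oncorhynchus, Rana, Shigella, Sorghum, Triticum, Zea.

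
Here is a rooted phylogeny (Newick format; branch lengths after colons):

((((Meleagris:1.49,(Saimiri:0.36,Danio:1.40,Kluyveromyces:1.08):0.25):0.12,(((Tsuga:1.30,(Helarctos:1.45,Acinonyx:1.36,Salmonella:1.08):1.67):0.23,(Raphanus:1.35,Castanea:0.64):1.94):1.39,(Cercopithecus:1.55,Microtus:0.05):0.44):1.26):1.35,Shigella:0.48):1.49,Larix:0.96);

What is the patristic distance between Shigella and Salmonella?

7.46

The path runs Shigella → … → MRCA → … → Salmonella; the MRCA is the node subtending (((Meleagris,(Saimiri,Danio,Kluyveromyces)),(((Tsuga,(Helarctos,Acinonyx,Salmonella)),(Raphanus,Castanea)),(Cercopithecus,Microtus))),Shigella).
Branch lengths along that path: 0.48 + 1.35 + 1.26 + 1.39 + 0.23 + 1.67 + 1.08 = 7.46.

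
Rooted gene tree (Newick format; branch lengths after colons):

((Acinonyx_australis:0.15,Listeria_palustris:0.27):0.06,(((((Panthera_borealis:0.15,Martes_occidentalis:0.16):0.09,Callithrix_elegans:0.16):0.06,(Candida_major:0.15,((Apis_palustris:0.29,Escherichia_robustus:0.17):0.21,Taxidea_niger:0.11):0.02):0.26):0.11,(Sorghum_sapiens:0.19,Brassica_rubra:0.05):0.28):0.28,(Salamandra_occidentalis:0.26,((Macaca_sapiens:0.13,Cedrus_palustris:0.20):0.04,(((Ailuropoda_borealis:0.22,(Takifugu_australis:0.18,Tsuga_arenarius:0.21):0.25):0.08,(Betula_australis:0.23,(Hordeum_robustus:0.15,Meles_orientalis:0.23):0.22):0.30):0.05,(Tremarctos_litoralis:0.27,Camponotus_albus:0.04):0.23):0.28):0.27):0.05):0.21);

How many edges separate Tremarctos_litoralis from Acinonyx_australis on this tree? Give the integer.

8

The MRCA of Tremarctos_litoralis and Acinonyx_australis is the root of the tree.
From Tremarctos_litoralis up to that node: 6 branches. From Acinonyx_australis up to the same node: 2 branches. Total: 6 + 2 = 8.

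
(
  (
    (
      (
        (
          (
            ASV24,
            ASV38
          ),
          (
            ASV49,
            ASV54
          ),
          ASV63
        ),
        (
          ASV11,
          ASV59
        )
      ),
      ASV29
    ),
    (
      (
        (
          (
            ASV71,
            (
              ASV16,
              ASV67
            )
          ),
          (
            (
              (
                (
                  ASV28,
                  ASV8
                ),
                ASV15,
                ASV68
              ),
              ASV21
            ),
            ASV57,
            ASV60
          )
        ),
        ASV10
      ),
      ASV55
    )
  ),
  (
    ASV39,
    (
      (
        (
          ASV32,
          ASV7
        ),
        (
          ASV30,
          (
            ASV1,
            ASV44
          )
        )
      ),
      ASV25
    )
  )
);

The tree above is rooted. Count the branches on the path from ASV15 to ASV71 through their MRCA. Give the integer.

6

The MRCA of ASV15 and ASV71 is the node subtending ((ASV71,(ASV16,ASV67)),((((ASV28,ASV8),ASV15,ASV68),ASV21),ASV57,ASV60)).
From ASV15 up to that node: 4 branches. From ASV71 up to the same node: 2 branches. Total: 4 + 2 = 6.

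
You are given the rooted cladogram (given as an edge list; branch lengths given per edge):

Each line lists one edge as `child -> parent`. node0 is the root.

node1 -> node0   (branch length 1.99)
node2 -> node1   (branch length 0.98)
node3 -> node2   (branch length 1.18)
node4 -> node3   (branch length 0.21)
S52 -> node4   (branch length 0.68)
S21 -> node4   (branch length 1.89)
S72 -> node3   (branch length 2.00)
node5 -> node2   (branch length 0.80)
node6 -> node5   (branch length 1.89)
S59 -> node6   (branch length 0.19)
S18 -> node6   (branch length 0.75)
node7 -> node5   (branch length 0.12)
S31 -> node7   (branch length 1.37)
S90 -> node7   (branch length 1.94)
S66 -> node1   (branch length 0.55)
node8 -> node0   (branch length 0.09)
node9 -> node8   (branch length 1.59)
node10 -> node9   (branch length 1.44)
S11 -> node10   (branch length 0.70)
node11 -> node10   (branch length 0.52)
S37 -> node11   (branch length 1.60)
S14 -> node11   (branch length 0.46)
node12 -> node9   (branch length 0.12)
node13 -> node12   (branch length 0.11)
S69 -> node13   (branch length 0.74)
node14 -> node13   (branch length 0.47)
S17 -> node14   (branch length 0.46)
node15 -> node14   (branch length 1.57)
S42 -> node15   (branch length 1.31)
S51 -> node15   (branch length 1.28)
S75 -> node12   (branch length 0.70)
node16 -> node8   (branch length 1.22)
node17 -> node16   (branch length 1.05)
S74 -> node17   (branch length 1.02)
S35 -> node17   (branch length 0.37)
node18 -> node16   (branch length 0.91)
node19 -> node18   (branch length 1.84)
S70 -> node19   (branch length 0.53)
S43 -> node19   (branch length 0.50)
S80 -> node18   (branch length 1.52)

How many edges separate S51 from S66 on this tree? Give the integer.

9

The MRCA of S51 and S66 is the root of the tree.
From S51 up to that node: 7 branches. From S66 up to the same node: 2 branches. Total: 7 + 2 = 9.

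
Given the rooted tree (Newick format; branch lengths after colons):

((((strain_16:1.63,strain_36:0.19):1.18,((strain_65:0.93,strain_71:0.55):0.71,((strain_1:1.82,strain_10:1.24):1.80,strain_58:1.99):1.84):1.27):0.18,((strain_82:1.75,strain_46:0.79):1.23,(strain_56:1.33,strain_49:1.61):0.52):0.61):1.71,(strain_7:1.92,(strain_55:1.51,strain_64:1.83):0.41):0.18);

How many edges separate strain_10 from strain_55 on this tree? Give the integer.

9

The MRCA of strain_10 and strain_55 is the root of the tree.
From strain_10 up to that node: 6 branches. From strain_55 up to the same node: 3 branches. Total: 6 + 3 = 9.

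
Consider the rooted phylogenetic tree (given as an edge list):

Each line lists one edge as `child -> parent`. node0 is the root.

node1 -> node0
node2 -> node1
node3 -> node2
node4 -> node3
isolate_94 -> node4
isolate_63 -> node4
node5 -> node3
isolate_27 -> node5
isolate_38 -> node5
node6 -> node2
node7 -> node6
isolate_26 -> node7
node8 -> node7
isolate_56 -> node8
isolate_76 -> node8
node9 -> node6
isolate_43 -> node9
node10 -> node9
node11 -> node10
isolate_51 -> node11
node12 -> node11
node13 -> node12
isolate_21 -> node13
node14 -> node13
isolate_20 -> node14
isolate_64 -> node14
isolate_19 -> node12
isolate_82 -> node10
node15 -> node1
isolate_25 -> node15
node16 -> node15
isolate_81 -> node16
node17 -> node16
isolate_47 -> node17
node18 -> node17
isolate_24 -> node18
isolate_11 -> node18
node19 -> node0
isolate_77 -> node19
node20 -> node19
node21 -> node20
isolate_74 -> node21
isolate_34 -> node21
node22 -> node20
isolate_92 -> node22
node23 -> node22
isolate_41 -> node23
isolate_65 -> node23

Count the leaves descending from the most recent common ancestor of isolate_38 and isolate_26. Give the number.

14

The MRCA of isolate_38 and isolate_26 is the node subtending (((isolate_94,isolate_63),(isolate_27,isolate_38)),((isolate_26,(isolate_56,isolate_76)),(isolate_43,((isolate_51,((isolate_21,(isolate_20,isolate_64)),isolate_19)),isolate_82)))).
That clade contains 14 terminal taxa: isolate_19, isolate_20, isolate_21, isolate_26, isolate_27, isolate_38, isolate_43, isolate_51, isolate_56, isolate_63, isolate_64, isolate_76, isolate_82, isolate_94.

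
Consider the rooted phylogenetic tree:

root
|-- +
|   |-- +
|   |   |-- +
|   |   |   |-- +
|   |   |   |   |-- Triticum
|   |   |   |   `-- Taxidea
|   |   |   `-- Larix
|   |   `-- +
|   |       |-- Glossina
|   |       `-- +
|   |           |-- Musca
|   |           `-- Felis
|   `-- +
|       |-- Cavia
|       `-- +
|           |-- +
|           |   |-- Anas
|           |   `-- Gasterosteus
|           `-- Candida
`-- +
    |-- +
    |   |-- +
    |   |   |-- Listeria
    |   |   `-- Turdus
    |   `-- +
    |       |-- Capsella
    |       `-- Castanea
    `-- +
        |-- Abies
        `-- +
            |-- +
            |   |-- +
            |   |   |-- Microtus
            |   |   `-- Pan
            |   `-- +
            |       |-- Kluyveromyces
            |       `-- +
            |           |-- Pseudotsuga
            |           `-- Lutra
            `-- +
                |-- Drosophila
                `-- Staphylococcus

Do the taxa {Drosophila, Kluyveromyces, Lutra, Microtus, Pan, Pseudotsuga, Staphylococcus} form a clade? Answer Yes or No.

Yes

The most recent common ancestor of these taxa subtends (((Microtus,Pan),(Kluyveromyces,(Pseudotsuga,Lutra))),(Drosophila,Staphylococcus)).
That clade has exactly 7 tips — every listed taxon and nothing else — so the group is monophyletic.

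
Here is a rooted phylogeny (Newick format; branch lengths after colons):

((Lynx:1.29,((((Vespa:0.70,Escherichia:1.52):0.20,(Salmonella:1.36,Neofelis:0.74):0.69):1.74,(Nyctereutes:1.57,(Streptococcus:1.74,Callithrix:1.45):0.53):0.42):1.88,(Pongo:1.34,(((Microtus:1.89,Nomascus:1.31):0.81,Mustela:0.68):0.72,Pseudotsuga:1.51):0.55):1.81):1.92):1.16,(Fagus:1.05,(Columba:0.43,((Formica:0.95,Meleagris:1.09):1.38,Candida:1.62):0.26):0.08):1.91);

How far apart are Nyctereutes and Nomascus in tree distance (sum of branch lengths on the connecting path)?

9.07

The path runs Nyctereutes → … → MRCA → … → Nomascus; the MRCA is the node subtending ((((Vespa,Escherichia),(Salmonella,Neofelis)),(Nyctereutes,(Streptococcus,Callithrix))),(Pongo,(((Microtus,Nomascus),Mustela),Pseudotsuga))).
Branch lengths along that path: 1.57 + 0.42 + 1.88 + 1.81 + 0.55 + 0.72 + 0.81 + 1.31 = 9.07.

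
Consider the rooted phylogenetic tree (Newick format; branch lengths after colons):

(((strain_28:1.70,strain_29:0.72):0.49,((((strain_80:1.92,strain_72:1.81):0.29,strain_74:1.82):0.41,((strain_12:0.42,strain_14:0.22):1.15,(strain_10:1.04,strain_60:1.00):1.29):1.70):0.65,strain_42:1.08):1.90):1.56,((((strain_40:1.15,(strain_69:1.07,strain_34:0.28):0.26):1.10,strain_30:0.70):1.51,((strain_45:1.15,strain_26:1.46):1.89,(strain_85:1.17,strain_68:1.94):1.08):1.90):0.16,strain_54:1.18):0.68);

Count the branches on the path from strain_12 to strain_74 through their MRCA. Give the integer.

The MRCA of strain_12 and strain_74 is the node subtending (((strain_80,strain_72),strain_74),((strain_12,strain_14),(strain_10,strain_60))).
From strain_12 up to that node: 3 branches. From strain_74 up to the same node: 2 branches. Total: 3 + 2 = 5.

5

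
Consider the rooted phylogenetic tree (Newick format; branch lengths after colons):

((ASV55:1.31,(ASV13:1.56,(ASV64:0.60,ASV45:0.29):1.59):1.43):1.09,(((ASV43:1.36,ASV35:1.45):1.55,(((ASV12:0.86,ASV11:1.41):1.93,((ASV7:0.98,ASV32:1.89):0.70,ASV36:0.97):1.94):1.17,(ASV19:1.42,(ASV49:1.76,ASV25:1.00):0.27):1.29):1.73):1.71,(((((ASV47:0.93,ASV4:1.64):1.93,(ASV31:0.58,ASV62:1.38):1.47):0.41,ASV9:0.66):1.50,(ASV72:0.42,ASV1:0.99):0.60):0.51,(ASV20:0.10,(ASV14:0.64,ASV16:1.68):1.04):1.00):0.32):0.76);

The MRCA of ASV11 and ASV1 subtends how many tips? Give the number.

20

The MRCA of ASV11 and ASV1 is the node subtending (((ASV43,ASV35),(((ASV12,ASV11),((ASV7,ASV32),ASV36)),(ASV19,(ASV49,ASV25)))),(((((ASV47,ASV4),(ASV31,ASV62)),ASV9),(ASV72,ASV1)),(ASV20,(ASV14,ASV16)))).
That clade contains 20 terminal taxa: ASV1, ASV11, ASV12, ASV14, ASV16, ASV19, ASV20, ASV25, ASV31, ASV32, ASV35, ASV36, ASV4, ASV43, ASV47, ASV49, ASV62, ASV7, ASV72, ASV9.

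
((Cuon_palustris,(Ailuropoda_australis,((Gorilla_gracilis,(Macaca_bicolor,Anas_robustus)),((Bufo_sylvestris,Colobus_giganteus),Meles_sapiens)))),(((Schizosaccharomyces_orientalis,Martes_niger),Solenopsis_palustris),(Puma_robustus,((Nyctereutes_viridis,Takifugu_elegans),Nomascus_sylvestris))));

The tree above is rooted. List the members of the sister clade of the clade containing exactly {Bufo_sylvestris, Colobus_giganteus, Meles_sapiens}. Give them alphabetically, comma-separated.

Anas_robustus, Gorilla_gracilis, Macaca_bicolor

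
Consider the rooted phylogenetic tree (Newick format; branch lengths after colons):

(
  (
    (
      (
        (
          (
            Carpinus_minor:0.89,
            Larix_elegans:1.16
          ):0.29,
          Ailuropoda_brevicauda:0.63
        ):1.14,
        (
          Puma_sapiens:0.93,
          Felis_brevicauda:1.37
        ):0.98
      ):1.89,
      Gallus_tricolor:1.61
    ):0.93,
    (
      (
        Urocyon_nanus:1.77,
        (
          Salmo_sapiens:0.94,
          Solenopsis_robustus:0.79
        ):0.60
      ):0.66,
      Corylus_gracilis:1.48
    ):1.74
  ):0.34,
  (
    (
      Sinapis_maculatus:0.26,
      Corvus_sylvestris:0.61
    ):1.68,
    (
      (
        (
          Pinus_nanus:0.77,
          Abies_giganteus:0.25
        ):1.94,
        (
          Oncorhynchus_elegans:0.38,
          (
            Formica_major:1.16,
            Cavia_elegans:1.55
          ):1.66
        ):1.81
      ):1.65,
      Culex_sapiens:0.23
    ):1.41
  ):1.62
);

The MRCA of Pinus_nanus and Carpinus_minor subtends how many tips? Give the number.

18

The MRCA of Pinus_nanus and Carpinus_minor is the root, so the clade is the entire tree.
That clade contains 18 terminal taxa: Abies_giganteus, Ailuropoda_brevicauda, Carpinus_minor, Cavia_elegans, Corvus_sylvestris, Corylus_gracilis, Culex_sapiens, Felis_brevicauda, Formica_major, Gallus_tricolor, Larix_elegans, Oncorhynchus_elegans, Pinus_nanus, Puma_sapiens, Salmo_sapiens, Sinapis_maculatus, Solenopsis_robustus, Urocyon_nanus.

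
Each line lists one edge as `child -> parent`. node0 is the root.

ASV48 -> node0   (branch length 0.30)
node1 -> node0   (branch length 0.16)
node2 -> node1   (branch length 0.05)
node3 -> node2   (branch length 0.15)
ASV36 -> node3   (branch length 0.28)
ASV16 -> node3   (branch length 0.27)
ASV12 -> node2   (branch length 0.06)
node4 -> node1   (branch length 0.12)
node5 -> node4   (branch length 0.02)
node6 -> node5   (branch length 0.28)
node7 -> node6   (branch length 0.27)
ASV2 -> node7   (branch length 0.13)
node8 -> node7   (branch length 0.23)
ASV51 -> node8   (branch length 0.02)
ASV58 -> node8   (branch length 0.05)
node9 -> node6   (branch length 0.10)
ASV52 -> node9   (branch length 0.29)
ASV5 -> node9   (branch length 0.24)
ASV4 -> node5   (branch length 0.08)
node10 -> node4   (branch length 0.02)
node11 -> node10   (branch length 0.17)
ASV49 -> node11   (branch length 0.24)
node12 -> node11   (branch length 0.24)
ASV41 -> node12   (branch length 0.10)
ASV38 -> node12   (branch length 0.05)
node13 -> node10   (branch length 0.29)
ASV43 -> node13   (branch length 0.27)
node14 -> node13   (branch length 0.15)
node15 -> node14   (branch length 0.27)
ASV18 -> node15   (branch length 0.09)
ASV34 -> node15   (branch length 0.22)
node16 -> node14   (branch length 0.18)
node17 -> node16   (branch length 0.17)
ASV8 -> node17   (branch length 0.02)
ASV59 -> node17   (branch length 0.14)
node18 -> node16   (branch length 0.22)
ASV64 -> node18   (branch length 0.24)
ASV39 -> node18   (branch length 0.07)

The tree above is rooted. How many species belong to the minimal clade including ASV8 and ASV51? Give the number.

The MRCA of ASV8 and ASV51 is the node subtending ((((ASV2,(ASV51,ASV58)),(ASV52,ASV5)),ASV4),((ASV49,(ASV41,ASV38)),(ASV43,((ASV18,ASV34),((ASV8,ASV59),(ASV64,ASV39)))))).
That clade contains 16 terminal taxa: ASV18, ASV2, ASV34, ASV38, ASV39, ASV4, ASV41, ASV43, ASV49, ASV5, ASV51, ASV52, ASV58, ASV59, ASV64, ASV8.

16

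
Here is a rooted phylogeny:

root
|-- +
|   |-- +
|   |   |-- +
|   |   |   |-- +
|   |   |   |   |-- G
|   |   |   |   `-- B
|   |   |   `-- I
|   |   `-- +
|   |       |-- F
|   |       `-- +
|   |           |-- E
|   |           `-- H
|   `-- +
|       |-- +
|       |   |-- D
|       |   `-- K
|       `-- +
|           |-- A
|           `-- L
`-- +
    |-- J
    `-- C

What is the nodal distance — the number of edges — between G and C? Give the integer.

7

The MRCA of G and C is the root of the tree.
From G up to that node: 5 branches. From C up to the same node: 2 branches. Total: 5 + 2 = 7.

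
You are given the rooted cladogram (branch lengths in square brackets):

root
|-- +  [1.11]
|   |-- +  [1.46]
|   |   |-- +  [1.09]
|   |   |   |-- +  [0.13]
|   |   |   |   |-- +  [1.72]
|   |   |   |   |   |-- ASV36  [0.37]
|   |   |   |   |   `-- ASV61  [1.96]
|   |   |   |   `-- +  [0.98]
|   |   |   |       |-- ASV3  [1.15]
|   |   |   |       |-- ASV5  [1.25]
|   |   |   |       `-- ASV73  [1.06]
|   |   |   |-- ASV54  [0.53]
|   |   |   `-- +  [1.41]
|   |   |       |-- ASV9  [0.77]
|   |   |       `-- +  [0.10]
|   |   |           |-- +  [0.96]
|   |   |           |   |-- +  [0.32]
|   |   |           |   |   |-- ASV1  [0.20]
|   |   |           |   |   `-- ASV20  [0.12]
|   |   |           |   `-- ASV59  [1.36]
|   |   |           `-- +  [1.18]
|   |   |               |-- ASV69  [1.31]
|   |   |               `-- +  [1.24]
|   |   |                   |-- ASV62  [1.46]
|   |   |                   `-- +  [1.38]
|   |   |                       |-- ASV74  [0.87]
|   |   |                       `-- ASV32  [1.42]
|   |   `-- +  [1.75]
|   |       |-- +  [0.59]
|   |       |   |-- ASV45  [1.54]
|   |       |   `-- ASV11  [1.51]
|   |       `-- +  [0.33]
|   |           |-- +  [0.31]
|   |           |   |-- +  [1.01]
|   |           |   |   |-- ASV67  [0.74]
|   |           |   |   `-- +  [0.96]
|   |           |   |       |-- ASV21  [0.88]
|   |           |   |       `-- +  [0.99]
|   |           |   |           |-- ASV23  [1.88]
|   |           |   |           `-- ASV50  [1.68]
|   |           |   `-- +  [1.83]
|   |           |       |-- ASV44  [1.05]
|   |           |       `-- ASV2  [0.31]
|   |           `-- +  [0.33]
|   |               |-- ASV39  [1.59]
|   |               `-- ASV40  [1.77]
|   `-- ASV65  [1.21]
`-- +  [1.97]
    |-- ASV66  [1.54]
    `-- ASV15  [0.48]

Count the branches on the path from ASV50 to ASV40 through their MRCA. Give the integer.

7

The MRCA of ASV50 and ASV40 is the node subtending (((ASV67,(ASV21,(ASV23,ASV50))),(ASV44,ASV2)),(ASV39,ASV40)).
From ASV50 up to that node: 5 branches. From ASV40 up to the same node: 2 branches. Total: 5 + 2 = 7.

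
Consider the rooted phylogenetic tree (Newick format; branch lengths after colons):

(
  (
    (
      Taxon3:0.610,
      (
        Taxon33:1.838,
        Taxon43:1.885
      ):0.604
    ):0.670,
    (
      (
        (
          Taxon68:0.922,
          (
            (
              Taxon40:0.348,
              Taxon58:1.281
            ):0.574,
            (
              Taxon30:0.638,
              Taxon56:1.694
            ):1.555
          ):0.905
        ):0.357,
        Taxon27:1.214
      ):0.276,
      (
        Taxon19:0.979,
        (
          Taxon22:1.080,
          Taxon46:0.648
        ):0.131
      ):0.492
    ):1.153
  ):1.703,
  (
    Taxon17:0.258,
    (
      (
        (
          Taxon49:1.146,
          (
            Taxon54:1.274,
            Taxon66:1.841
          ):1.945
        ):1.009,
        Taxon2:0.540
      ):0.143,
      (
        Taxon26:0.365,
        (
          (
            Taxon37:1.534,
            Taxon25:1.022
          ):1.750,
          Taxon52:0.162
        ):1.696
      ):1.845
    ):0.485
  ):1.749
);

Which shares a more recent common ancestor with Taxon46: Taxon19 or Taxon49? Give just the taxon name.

Taxon19

The MRCA of Taxon46 and Taxon19 subtends (Taxon19,(Taxon22,Taxon46)) (3 taxa).
The MRCA of Taxon46 and Taxon49 is the root, subtending the entire tree (21 taxa).
The first is nested inside the second, so Taxon46 shares a more recent common ancestor with Taxon19.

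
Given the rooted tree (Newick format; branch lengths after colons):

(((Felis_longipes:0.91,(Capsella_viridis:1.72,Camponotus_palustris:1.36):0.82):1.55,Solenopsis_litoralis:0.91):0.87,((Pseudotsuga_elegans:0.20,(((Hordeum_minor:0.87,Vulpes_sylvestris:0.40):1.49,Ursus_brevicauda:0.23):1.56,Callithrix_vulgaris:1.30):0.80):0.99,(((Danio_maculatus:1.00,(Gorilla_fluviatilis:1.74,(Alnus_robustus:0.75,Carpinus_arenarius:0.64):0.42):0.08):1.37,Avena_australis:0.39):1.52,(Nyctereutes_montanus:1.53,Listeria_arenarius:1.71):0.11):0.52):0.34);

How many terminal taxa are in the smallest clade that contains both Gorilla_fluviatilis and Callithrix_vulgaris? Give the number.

12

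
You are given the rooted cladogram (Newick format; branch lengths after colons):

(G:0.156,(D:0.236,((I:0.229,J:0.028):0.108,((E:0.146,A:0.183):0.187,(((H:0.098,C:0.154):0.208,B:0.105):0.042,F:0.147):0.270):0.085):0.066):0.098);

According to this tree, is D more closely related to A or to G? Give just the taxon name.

A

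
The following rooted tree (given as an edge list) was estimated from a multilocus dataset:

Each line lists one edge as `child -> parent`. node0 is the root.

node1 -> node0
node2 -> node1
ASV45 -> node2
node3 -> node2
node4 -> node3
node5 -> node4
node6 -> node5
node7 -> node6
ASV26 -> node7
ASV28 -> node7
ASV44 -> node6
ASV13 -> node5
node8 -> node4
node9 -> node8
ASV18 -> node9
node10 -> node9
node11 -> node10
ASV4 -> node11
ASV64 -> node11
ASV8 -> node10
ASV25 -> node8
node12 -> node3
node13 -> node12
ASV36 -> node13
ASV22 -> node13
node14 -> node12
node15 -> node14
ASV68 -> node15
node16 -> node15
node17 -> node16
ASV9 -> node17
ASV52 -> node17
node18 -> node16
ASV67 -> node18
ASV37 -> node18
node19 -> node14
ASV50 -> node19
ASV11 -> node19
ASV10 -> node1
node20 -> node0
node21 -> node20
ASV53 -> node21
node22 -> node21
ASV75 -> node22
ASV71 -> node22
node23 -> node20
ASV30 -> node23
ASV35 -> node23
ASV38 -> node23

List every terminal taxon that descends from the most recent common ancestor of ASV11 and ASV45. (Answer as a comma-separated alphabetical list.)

ASV11, ASV13, ASV18, ASV22, ASV25, ASV26, ASV28, ASV36, ASV37, ASV4, ASV44, ASV45, ASV50, ASV52, ASV64, ASV67, ASV68, ASV8, ASV9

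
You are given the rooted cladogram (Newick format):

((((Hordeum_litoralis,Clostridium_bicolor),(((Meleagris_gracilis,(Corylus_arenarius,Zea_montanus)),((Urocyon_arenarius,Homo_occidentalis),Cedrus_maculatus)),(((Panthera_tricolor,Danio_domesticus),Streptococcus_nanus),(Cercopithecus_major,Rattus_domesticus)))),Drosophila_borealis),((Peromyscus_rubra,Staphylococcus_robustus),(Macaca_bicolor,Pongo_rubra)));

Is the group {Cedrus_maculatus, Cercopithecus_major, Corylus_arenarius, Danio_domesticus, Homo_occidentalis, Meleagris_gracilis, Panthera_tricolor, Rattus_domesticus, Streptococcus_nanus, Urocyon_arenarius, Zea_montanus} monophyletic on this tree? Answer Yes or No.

Yes

The most recent common ancestor of these taxa subtends (((Meleagris_gracilis,(Corylus_arenarius,Zea_montanus)),((Urocyon_arenarius,Homo_occidentalis),Cedrus_maculatus)),(((Panthera_tricolor,Danio_domesticus),Streptococcus_nanus),(Cercopithecus_major,Rattus_domesticus))).
That clade has exactly 11 tips — every listed taxon and nothing else — so the group is monophyletic.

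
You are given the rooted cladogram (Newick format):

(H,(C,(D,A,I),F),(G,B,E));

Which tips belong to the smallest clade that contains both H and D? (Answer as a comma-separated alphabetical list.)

A, B, C, D, E, F, G, H, I

Tracing H: it attaches directly to the root.
Tracing D: it sits inside (D,A,I).
The smallest clade enclosing both is the whole tree (their MRCA is the root), so the answer is all 9 tips in alphabetical order.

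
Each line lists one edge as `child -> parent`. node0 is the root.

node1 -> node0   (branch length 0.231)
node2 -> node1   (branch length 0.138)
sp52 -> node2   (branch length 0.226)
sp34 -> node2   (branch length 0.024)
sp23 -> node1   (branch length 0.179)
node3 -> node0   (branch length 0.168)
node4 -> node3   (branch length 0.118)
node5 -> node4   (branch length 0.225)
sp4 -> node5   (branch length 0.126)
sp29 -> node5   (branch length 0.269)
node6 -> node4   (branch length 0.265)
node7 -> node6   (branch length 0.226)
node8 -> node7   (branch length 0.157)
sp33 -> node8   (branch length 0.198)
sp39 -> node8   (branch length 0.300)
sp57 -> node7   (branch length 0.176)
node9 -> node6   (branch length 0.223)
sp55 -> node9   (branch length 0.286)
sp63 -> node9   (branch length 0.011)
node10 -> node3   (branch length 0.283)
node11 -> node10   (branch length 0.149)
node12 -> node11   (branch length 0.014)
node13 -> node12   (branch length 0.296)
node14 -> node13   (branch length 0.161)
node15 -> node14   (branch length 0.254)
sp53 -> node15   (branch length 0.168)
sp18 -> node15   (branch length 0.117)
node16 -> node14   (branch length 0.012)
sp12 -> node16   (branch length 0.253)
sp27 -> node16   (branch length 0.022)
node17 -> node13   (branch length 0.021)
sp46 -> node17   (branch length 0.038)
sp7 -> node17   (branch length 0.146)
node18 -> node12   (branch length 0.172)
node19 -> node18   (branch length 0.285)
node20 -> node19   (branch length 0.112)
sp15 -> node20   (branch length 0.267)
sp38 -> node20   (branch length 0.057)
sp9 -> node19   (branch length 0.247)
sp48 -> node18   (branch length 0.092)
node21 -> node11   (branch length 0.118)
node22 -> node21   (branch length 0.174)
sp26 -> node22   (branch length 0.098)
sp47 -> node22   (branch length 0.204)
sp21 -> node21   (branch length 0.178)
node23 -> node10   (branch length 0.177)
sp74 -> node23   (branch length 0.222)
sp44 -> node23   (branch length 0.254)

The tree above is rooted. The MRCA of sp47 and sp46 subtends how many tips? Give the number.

The MRCA of sp47 and sp46 is the node subtending (((((sp53,sp18),(sp12,sp27)),(sp46,sp7)),(((sp15,sp38),sp9),sp48)),((sp26,sp47),sp21)).
That clade contains 13 terminal taxa: sp12, sp15, sp18, sp21, sp26, sp27, sp38, sp46, sp47, sp48, sp53, sp7, sp9.

13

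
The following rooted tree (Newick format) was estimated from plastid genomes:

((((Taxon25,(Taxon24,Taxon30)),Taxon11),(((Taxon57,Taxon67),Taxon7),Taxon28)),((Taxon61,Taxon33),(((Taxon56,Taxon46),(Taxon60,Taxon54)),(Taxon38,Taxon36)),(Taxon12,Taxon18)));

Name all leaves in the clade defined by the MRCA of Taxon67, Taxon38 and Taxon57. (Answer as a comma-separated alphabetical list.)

Tracing Taxon67: it sits inside (Taxon57,Taxon67).
Tracing Taxon38: it sits inside (Taxon38,Taxon36).
Tracing Taxon57: it sits inside (Taxon57,Taxon67).
The smallest clade enclosing all 3 is the whole tree (their MRCA is the root), so the answer is all 18 tips in alphabetical order.

Taxon11, Taxon12, Taxon18, Taxon24, Taxon25, Taxon28, Taxon30, Taxon33, Taxon36, Taxon38, Taxon46, Taxon54, Taxon56, Taxon57, Taxon60, Taxon61, Taxon67, Taxon7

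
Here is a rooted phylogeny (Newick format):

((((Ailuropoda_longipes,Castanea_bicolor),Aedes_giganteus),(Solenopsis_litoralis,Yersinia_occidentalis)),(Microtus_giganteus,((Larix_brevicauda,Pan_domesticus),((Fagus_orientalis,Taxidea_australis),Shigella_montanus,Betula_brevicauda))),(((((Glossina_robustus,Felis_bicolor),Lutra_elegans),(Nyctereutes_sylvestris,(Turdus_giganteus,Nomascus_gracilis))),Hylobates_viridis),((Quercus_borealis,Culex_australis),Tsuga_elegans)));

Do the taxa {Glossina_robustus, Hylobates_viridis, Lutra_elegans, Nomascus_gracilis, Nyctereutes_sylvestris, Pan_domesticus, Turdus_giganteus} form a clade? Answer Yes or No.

No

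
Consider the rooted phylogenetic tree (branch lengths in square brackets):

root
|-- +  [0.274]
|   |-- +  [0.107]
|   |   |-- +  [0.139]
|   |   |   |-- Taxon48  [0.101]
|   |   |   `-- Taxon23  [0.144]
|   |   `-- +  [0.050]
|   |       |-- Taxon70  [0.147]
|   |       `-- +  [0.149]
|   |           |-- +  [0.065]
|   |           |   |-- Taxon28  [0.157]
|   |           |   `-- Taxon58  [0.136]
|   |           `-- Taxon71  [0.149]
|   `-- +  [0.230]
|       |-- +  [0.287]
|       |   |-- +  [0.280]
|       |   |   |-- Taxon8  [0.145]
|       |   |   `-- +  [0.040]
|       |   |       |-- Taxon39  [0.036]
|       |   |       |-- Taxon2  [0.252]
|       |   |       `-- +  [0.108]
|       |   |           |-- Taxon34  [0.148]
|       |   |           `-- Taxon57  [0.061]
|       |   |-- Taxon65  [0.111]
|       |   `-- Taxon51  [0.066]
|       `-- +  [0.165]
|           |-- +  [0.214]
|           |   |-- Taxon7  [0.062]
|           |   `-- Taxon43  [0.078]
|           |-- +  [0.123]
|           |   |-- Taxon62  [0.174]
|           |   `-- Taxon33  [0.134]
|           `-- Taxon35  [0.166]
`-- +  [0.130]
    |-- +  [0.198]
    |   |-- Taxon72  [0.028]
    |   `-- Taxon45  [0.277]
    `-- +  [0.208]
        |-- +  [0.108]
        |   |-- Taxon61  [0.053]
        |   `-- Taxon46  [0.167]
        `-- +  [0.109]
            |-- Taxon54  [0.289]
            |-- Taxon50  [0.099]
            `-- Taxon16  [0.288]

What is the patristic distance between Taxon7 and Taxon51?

0.794

The path runs Taxon7 → … → MRCA → … → Taxon51; the MRCA is the node subtending (((Taxon8,(Taxon39,Taxon2,(Taxon34,Taxon57))),Taxon65,Taxon51),((Taxon7,Taxon43),(Taxon62,Taxon33),Taxon35)).
Branch lengths along that path: 0.062 + 0.214 + 0.165 + 0.287 + 0.066 = 0.794.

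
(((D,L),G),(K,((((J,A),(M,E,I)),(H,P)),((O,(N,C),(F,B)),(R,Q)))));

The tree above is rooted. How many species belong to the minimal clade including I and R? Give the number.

14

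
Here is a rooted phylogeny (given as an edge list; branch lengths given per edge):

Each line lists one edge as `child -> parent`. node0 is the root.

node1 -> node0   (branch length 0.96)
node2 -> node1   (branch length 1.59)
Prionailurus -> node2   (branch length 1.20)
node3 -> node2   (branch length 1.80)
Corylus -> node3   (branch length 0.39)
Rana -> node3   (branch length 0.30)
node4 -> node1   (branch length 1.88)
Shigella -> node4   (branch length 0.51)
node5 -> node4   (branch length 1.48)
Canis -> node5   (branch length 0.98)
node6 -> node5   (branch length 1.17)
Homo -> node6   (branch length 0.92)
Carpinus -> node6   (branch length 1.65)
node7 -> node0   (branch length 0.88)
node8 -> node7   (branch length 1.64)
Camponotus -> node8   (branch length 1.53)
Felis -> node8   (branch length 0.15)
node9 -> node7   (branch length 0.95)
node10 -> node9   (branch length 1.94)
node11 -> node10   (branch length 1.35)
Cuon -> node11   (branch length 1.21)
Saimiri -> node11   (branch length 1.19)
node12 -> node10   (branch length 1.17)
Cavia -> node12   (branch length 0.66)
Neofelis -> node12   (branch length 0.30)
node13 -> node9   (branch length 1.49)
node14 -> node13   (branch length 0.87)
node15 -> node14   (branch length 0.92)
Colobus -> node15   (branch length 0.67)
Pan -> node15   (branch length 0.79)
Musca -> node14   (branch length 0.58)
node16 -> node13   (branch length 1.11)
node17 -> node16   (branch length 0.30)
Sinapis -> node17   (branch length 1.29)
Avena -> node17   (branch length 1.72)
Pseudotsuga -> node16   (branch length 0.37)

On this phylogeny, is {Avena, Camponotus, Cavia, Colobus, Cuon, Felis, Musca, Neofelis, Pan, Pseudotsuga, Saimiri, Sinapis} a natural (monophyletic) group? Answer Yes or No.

Yes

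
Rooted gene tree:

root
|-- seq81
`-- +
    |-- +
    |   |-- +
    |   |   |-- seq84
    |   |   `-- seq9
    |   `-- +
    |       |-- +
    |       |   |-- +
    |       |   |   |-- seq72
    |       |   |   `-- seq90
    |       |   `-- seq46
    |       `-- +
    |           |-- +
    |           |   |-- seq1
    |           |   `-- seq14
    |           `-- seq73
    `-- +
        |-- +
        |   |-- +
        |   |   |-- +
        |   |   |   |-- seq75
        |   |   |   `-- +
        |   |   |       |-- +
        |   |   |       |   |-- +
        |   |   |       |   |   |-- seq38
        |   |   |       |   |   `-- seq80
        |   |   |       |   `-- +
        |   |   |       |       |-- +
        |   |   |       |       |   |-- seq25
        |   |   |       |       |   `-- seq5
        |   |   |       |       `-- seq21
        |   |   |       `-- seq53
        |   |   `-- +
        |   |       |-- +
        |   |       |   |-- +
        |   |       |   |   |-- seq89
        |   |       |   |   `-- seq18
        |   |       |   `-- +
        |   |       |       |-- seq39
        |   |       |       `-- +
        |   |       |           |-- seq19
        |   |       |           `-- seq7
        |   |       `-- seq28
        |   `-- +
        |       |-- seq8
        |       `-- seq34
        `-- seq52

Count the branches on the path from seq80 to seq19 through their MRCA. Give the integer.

The MRCA of seq80 and seq19 is the node subtending ((seq75,(((seq38,seq80),((seq25,seq5),seq21)),seq53)),(((seq89,seq18),(seq39,(seq19,seq7))),seq28)).
From seq80 up to that node: 5 branches. From seq19 up to the same node: 5 branches. Total: 5 + 5 = 10.

10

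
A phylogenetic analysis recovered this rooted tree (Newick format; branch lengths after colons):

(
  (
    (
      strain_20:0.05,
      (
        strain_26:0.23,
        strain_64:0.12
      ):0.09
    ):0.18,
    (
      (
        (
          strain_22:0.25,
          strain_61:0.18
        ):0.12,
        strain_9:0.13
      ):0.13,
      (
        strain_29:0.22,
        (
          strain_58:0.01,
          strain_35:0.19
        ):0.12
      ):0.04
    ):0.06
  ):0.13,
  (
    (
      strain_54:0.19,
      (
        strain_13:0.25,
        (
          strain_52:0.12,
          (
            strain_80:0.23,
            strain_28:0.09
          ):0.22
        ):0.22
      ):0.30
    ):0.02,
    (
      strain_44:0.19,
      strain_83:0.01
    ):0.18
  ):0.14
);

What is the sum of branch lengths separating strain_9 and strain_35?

The path runs strain_9 → … → MRCA → … → strain_35; the MRCA is the node subtending (((strain_22,strain_61),strain_9),(strain_29,(strain_58,strain_35))).
Branch lengths along that path: 0.13 + 0.13 + 0.04 + 0.12 + 0.19 = 0.61.

0.61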